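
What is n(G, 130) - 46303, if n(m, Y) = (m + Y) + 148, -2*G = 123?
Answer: -92173/2 ≈ -46087.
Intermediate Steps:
G = -123/2 (G = -½*123 = -123/2 ≈ -61.500)
n(m, Y) = 148 + Y + m (n(m, Y) = (Y + m) + 148 = 148 + Y + m)
n(G, 130) - 46303 = (148 + 130 - 123/2) - 46303 = 433/2 - 46303 = -92173/2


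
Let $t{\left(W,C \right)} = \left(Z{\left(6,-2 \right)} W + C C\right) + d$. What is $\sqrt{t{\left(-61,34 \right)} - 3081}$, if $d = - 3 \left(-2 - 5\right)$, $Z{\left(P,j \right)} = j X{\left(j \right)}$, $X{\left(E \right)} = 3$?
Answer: $i \sqrt{1538} \approx 39.217 i$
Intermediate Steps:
$Z{\left(P,j \right)} = 3 j$ ($Z{\left(P,j \right)} = j 3 = 3 j$)
$d = 21$ ($d = \left(-3\right) \left(-7\right) = 21$)
$t{\left(W,C \right)} = 21 + C^{2} - 6 W$ ($t{\left(W,C \right)} = \left(3 \left(-2\right) W + C C\right) + 21 = \left(- 6 W + C^{2}\right) + 21 = \left(C^{2} - 6 W\right) + 21 = 21 + C^{2} - 6 W$)
$\sqrt{t{\left(-61,34 \right)} - 3081} = \sqrt{\left(21 + 34^{2} - -366\right) - 3081} = \sqrt{\left(21 + 1156 + 366\right) - 3081} = \sqrt{1543 - 3081} = \sqrt{-1538} = i \sqrt{1538}$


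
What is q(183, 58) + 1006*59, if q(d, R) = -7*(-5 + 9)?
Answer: 59326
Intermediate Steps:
q(d, R) = -28 (q(d, R) = -7*4 = -28)
q(183, 58) + 1006*59 = -28 + 1006*59 = -28 + 59354 = 59326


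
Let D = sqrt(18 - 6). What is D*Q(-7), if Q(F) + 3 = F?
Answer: -20*sqrt(3) ≈ -34.641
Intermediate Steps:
Q(F) = -3 + F
D = 2*sqrt(3) (D = sqrt(12) = 2*sqrt(3) ≈ 3.4641)
D*Q(-7) = (2*sqrt(3))*(-3 - 7) = (2*sqrt(3))*(-10) = -20*sqrt(3)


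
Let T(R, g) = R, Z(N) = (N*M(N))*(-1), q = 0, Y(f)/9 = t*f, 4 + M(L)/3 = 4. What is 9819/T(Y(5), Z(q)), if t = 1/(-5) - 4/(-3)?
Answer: 3273/17 ≈ 192.53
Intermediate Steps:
t = 17/15 (t = 1*(-⅕) - 4*(-⅓) = -⅕ + 4/3 = 17/15 ≈ 1.1333)
M(L) = 0 (M(L) = -12 + 3*4 = -12 + 12 = 0)
Y(f) = 51*f/5 (Y(f) = 9*(17*f/15) = 51*f/5)
Z(N) = 0 (Z(N) = (N*0)*(-1) = 0*(-1) = 0)
9819/T(Y(5), Z(q)) = 9819/(((51/5)*5)) = 9819/51 = 9819*(1/51) = 3273/17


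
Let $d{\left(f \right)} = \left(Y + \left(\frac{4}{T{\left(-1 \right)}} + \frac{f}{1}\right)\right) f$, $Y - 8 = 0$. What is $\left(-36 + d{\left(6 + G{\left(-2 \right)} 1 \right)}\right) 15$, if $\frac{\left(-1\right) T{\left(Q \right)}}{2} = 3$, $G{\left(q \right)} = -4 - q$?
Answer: $140$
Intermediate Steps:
$Y = 8$ ($Y = 8 + 0 = 8$)
$T{\left(Q \right)} = -6$ ($T{\left(Q \right)} = \left(-2\right) 3 = -6$)
$d{\left(f \right)} = f \left(\frac{22}{3} + f\right)$ ($d{\left(f \right)} = \left(8 + \left(\frac{4}{-6} + \frac{f}{1}\right)\right) f = \left(8 + \left(4 \left(- \frac{1}{6}\right) + f 1\right)\right) f = \left(8 + \left(- \frac{2}{3} + f\right)\right) f = \left(\frac{22}{3} + f\right) f = f \left(\frac{22}{3} + f\right)$)
$\left(-36 + d{\left(6 + G{\left(-2 \right)} 1 \right)}\right) 15 = \left(-36 + \frac{\left(6 + \left(-4 - -2\right) 1\right) \left(22 + 3 \left(6 + \left(-4 - -2\right) 1\right)\right)}{3}\right) 15 = \left(-36 + \frac{\left(6 + \left(-4 + 2\right) 1\right) \left(22 + 3 \left(6 + \left(-4 + 2\right) 1\right)\right)}{3}\right) 15 = \left(-36 + \frac{\left(6 - 2\right) \left(22 + 3 \left(6 - 2\right)\right)}{3}\right) 15 = \left(-36 + \frac{1}{3} \cdot 4 \left(22 + 3 \cdot 4\right)\right) 15 = \left(-36 + \frac{1}{3} \cdot 4 \left(22 + 12\right)\right) 15 = \left(-36 + \frac{1}{3} \cdot 4 \cdot 34\right) 15 = \left(-36 + \frac{136}{3}\right) 15 = \frac{28}{3} \cdot 15 = 140$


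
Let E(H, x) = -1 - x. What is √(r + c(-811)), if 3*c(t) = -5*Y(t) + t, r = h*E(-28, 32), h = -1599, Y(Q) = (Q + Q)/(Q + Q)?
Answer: √52495 ≈ 229.12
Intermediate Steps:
Y(Q) = 1 (Y(Q) = (2*Q)/((2*Q)) = (2*Q)*(1/(2*Q)) = 1)
r = 52767 (r = -1599*(-1 - 1*32) = -1599*(-1 - 32) = -1599*(-33) = 52767)
c(t) = -5/3 + t/3 (c(t) = (-5*1 + t)/3 = (-5 + t)/3 = -5/3 + t/3)
√(r + c(-811)) = √(52767 + (-5/3 + (⅓)*(-811))) = √(52767 + (-5/3 - 811/3)) = √(52767 - 272) = √52495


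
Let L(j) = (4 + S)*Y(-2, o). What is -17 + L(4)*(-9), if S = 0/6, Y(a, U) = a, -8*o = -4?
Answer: 55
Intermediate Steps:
o = ½ (o = -⅛*(-4) = ½ ≈ 0.50000)
S = 0 (S = 0*(⅙) = 0)
L(j) = -8 (L(j) = (4 + 0)*(-2) = 4*(-2) = -8)
-17 + L(4)*(-9) = -17 - 8*(-9) = -17 + 72 = 55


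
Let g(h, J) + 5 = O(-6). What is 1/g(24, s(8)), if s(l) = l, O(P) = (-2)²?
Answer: -1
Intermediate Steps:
O(P) = 4
g(h, J) = -1 (g(h, J) = -5 + 4 = -1)
1/g(24, s(8)) = 1/(-1) = -1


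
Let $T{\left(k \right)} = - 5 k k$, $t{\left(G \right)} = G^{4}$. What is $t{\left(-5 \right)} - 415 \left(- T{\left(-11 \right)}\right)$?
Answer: $-250450$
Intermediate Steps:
$T{\left(k \right)} = - 5 k^{2}$
$t{\left(-5 \right)} - 415 \left(- T{\left(-11 \right)}\right) = \left(-5\right)^{4} - 415 \left(- \left(-5\right) \left(-11\right)^{2}\right) = 625 - 415 \left(- \left(-5\right) 121\right) = 625 - 415 \left(\left(-1\right) \left(-605\right)\right) = 625 - 251075 = -250450$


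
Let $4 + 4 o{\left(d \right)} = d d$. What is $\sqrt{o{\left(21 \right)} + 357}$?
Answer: $\frac{\sqrt{1865}}{2} \approx 21.593$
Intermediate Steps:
$o{\left(d \right)} = -1 + \frac{d^{2}}{4}$ ($o{\left(d \right)} = -1 + \frac{d d}{4} = -1 + \frac{d^{2}}{4}$)
$\sqrt{o{\left(21 \right)} + 357} = \sqrt{\left(-1 + \frac{21^{2}}{4}\right) + 357} = \sqrt{\left(-1 + \frac{1}{4} \cdot 441\right) + 357} = \sqrt{\left(-1 + \frac{441}{4}\right) + 357} = \sqrt{\frac{437}{4} + 357} = \sqrt{\frac{1865}{4}} = \frac{\sqrt{1865}}{2}$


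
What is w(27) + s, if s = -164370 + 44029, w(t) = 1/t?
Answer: -3249206/27 ≈ -1.2034e+5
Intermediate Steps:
s = -120341
w(27) + s = 1/27 - 120341 = -3249206/27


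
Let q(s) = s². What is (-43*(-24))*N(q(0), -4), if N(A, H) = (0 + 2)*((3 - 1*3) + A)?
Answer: 0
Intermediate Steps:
N(A, H) = 2*A (N(A, H) = 2*((3 - 3) + A) = 2*(0 + A) = 2*A)
(-43*(-24))*N(q(0), -4) = (-43*(-24))*(2*0²) = 1032*(2*0) = 1032*0 = 0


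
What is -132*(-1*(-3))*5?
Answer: -1980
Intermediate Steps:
-132*(-1*(-3))*5 = -132*3*5 = -22*18*5 = -396*5 = -1980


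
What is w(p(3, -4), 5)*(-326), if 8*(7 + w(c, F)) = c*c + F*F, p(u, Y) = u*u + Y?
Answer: 489/2 ≈ 244.50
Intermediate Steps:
p(u, Y) = Y + u² (p(u, Y) = u² + Y = Y + u²)
w(c, F) = -7 + F²/8 + c²/8 (w(c, F) = -7 + (c*c + F*F)/8 = -7 + (c² + F²)/8 = -7 + (F² + c²)/8 = -7 + (F²/8 + c²/8) = -7 + F²/8 + c²/8)
w(p(3, -4), 5)*(-326) = (-7 + (⅛)*5² + (-4 + 3²)²/8)*(-326) = (-7 + (⅛)*25 + (-4 + 9)²/8)*(-326) = (-7 + 25/8 + (⅛)*5²)*(-326) = (-7 + 25/8 + (⅛)*25)*(-326) = (-7 + 25/8 + 25/8)*(-326) = -¾*(-326) = 489/2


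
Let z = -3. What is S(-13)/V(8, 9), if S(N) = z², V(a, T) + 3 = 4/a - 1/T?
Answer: -162/47 ≈ -3.4468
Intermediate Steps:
V(a, T) = -3 - 1/T + 4/a (V(a, T) = -3 + (4/a - 1/T) = -3 + (-1/T + 4/a) = -3 - 1/T + 4/a)
S(N) = 9 (S(N) = (-3)² = 9)
S(-13)/V(8, 9) = 9/(-3 - 1/9 + 4/8) = 9/(-3 - 1*⅑ + 4*(⅛)) = 9/(-3 - ⅑ + ½) = 9/(-47/18) = 9*(-18/47) = -162/47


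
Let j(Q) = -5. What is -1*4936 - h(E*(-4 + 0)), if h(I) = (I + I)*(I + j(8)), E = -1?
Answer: -4928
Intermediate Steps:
h(I) = 2*I*(-5 + I) (h(I) = (I + I)*(I - 5) = (2*I)*(-5 + I) = 2*I*(-5 + I))
-1*4936 - h(E*(-4 + 0)) = -1*4936 - 2*(-(-4 + 0))*(-5 - (-4 + 0)) = -4936 - 2*(-1*(-4))*(-5 - 1*(-4)) = -4936 - 2*4*(-5 + 4) = -4936 - 2*4*(-1) = -4936 - 1*(-8) = -4936 + 8 = -4928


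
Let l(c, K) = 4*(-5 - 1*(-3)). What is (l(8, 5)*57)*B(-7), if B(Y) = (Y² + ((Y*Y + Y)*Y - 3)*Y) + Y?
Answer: -967176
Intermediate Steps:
l(c, K) = -8 (l(c, K) = 4*(-5 + 3) = 4*(-2) = -8)
B(Y) = Y + Y² + Y*(-3 + Y*(Y + Y²)) (B(Y) = (Y² + ((Y² + Y)*Y - 3)*Y) + Y = (Y² + ((Y + Y²)*Y - 3)*Y) + Y = (Y² + (Y*(Y + Y²) - 3)*Y) + Y = (Y² + (-3 + Y*(Y + Y²))*Y) + Y = (Y² + Y*(-3 + Y*(Y + Y²))) + Y = Y + Y² + Y*(-3 + Y*(Y + Y²)))
(l(8, 5)*57)*B(-7) = (-8*57)*(-7*(-2 - 7 + (-7)² + (-7)³)) = -(-3192)*(-2 - 7 + 49 - 343) = -(-3192)*(-303) = -456*2121 = -967176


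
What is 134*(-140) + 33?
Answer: -18727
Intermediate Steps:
134*(-140) + 33 = -18760 + 33 = -18727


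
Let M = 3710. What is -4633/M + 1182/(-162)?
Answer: -855961/100170 ≈ -8.5451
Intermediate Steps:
-4633/M + 1182/(-162) = -4633/3710 + 1182/(-162) = -4633*1/3710 + 1182*(-1/162) = -4633/3710 - 197/27 = -855961/100170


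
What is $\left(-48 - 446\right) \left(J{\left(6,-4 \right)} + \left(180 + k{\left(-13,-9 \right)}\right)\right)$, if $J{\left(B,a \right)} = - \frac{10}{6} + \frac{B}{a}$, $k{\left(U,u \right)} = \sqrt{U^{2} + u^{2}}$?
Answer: $- \frac{262067}{3} - 2470 \sqrt{10} \approx -95167.0$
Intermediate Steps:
$J{\left(B,a \right)} = - \frac{5}{3} + \frac{B}{a}$ ($J{\left(B,a \right)} = \left(-10\right) \frac{1}{6} + \frac{B}{a} = - \frac{5}{3} + \frac{B}{a}$)
$\left(-48 - 446\right) \left(J{\left(6,-4 \right)} + \left(180 + k{\left(-13,-9 \right)}\right)\right) = \left(-48 - 446\right) \left(\left(- \frac{5}{3} + \frac{6}{-4}\right) + \left(180 + \sqrt{\left(-13\right)^{2} + \left(-9\right)^{2}}\right)\right) = - 494 \left(\left(- \frac{5}{3} + 6 \left(- \frac{1}{4}\right)\right) + \left(180 + \sqrt{169 + 81}\right)\right) = - 494 \left(\left(- \frac{5}{3} - \frac{3}{2}\right) + \left(180 + \sqrt{250}\right)\right) = - 494 \left(- \frac{19}{6} + \left(180 + 5 \sqrt{10}\right)\right) = - 494 \left(\frac{1061}{6} + 5 \sqrt{10}\right) = - \frac{262067}{3} - 2470 \sqrt{10}$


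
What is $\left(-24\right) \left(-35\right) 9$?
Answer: $7560$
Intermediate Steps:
$\left(-24\right) \left(-35\right) 9 = 840 \cdot 9 = 7560$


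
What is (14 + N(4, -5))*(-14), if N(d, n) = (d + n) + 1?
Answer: -196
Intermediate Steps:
N(d, n) = 1 + d + n
(14 + N(4, -5))*(-14) = (14 + (1 + 4 - 5))*(-14) = (14 + 0)*(-14) = 14*(-14) = -196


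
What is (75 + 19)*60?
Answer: 5640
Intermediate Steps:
(75 + 19)*60 = 94*60 = 5640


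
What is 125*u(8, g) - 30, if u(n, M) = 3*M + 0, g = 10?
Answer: 3720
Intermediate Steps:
u(n, M) = 3*M
125*u(8, g) - 30 = 125*(3*10) - 30 = 125*30 - 30 = 3750 - 30 = 3720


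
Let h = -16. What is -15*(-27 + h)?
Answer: 645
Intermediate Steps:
-15*(-27 + h) = -15*(-27 - 16) = -15*(-43) = 645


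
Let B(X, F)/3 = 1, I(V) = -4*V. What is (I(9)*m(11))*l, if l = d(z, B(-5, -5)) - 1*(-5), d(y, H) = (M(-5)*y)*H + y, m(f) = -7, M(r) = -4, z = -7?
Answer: 20664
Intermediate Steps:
B(X, F) = 3 (B(X, F) = 3*1 = 3)
d(y, H) = y - 4*H*y (d(y, H) = (-4*y)*H + y = -4*H*y + y = y - 4*H*y)
l = 82 (l = -7*(1 - 4*3) - 1*(-5) = -7*(1 - 12) + 5 = -7*(-11) + 5 = 77 + 5 = 82)
(I(9)*m(11))*l = (-4*9*(-7))*82 = -36*(-7)*82 = 252*82 = 20664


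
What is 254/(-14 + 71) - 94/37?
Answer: 4040/2109 ≈ 1.9156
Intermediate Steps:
254/(-14 + 71) - 94/37 = 254/57 - 94*1/37 = 254*(1/57) - 94/37 = 254/57 - 94/37 = 4040/2109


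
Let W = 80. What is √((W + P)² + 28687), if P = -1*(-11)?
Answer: 2*√9242 ≈ 192.27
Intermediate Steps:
P = 11
√((W + P)² + 28687) = √((80 + 11)² + 28687) = √(91² + 28687) = √(8281 + 28687) = √36968 = 2*√9242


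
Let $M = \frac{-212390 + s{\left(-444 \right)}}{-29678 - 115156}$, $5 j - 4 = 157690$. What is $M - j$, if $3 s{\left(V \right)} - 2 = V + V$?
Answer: $- \frac{34257584054}{1086255} \approx -31537.0$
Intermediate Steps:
$j = \frac{157694}{5}$ ($j = \frac{4}{5} + \frac{1}{5} \cdot 157690 = \frac{4}{5} + 31538 = \frac{157694}{5} \approx 31539.0$)
$s{\left(V \right)} = \frac{2}{3} + \frac{2 V}{3}$ ($s{\left(V \right)} = \frac{2}{3} + \frac{V + V}{3} = \frac{2}{3} + \frac{2 V}{3}$)
$M = \frac{319028}{217251}$ ($M = \frac{-212390 + \left(\frac{2}{3} + \frac{2}{3} \left(-444\right)\right)}{-29678 - 115156} = \frac{-212390 + \left(\frac{2}{3} - 296\right)}{-144834} = \left(-212390 - \frac{886}{3}\right) \left(- \frac{1}{144834}\right) = \left(- \frac{638056}{3}\right) \left(- \frac{1}{144834}\right) = \frac{319028}{217251} \approx 1.4685$)
$M - j = \frac{319028}{217251} - \frac{157694}{5} = - \frac{34257584054}{1086255}$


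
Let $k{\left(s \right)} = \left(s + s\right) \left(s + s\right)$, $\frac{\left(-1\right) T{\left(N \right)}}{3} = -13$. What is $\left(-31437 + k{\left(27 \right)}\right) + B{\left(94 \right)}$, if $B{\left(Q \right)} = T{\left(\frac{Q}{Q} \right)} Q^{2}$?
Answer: $316083$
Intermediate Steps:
$T{\left(N \right)} = 39$ ($T{\left(N \right)} = \left(-3\right) \left(-13\right) = 39$)
$B{\left(Q \right)} = 39 Q^{2}$
$k{\left(s \right)} = 4 s^{2}$ ($k{\left(s \right)} = 2 s 2 s = 4 s^{2}$)
$\left(-31437 + k{\left(27 \right)}\right) + B{\left(94 \right)} = \left(-31437 + 4 \cdot 27^{2}\right) + 39 \cdot 94^{2} = \left(-31437 + 4 \cdot 729\right) + 39 \cdot 8836 = \left(-31437 + 2916\right) + 344604 = -28521 + 344604 = 316083$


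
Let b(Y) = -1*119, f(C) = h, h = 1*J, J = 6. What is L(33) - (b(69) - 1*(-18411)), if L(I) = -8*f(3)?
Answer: -18340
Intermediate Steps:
h = 6 (h = 1*6 = 6)
f(C) = 6
b(Y) = -119
L(I) = -48 (L(I) = -8*6 = -48)
L(33) - (b(69) - 1*(-18411)) = -48 - (-119 - 1*(-18411)) = -48 - (-119 + 18411) = -48 - 1*18292 = -48 - 18292 = -18340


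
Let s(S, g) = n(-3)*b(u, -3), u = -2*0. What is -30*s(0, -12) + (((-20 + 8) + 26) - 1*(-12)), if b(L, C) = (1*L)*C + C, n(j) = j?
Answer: -244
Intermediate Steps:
u = 0
b(L, C) = C + C*L (b(L, C) = L*C + C = C*L + C = C + C*L)
s(S, g) = 9 (s(S, g) = -(-9)*(1 + 0) = -(-9) = -3*(-3) = 9)
-30*s(0, -12) + (((-20 + 8) + 26) - 1*(-12)) = -30*9 + (((-20 + 8) + 26) - 1*(-12)) = -270 + ((-12 + 26) + 12) = -270 + (14 + 12) = -270 + 26 = -244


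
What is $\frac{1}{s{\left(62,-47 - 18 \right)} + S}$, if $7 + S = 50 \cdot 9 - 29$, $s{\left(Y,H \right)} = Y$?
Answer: $\frac{1}{476} \approx 0.0021008$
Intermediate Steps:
$S = 414$ ($S = -7 + \left(50 \cdot 9 - 29\right) = -7 + \left(450 - 29\right) = -7 + 421 = 414$)
$\frac{1}{s{\left(62,-47 - 18 \right)} + S} = \frac{1}{62 + 414} = \frac{1}{476}$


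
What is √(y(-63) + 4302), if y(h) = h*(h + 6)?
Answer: 3*√877 ≈ 88.843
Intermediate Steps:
y(h) = h*(6 + h)
√(y(-63) + 4302) = √(-63*(6 - 63) + 4302) = √(-63*(-57) + 4302) = √(3591 + 4302) = √7893 = 3*√877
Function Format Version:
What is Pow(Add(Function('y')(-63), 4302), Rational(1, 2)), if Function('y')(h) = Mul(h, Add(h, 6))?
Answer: Mul(3, Pow(877, Rational(1, 2))) ≈ 88.843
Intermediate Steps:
Function('y')(h) = Mul(h, Add(6, h))
Pow(Add(Function('y')(-63), 4302), Rational(1, 2)) = Pow(Add(Mul(-63, Add(6, -63)), 4302), Rational(1, 2)) = Pow(Add(Mul(-63, -57), 4302), Rational(1, 2)) = Pow(Add(3591, 4302), Rational(1, 2)) = Pow(7893, Rational(1, 2)) = Mul(3, Pow(877, Rational(1, 2)))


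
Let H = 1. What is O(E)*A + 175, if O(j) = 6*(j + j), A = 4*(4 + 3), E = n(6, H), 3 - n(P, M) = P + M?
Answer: -1169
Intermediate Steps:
n(P, M) = 3 - M - P (n(P, M) = 3 - (P + M) = 3 - (M + P) = 3 + (-M - P) = 3 - M - P)
E = -4 (E = 3 - 1*1 - 1*6 = 3 - 1 - 6 = -4)
A = 28 (A = 4*7 = 28)
O(j) = 12*j (O(j) = 6*(2*j) = 12*j)
O(E)*A + 175 = (12*(-4))*28 + 175 = -48*28 + 175 = -1344 + 175 = -1169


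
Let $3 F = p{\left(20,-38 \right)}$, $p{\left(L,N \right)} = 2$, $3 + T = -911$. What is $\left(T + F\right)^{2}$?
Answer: $\frac{7507600}{9} \approx 8.3418 \cdot 10^{5}$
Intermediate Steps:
$T = -914$ ($T = -3 - 911 = -914$)
$F = \frac{2}{3}$ ($F = \frac{1}{3} \cdot 2 = \frac{2}{3} \approx 0.66667$)
$\left(T + F\right)^{2} = \left(-914 + \frac{2}{3}\right)^{2} = \left(- \frac{2740}{3}\right)^{2} = \frac{7507600}{9}$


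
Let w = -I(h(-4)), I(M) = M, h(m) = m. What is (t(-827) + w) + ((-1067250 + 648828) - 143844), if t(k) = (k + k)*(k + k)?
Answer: 2173454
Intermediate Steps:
t(k) = 4*k**2 (t(k) = (2*k)*(2*k) = 4*k**2)
w = 4 (w = -1*(-4) = 4)
(t(-827) + w) + ((-1067250 + 648828) - 143844) = (4*(-827)**2 + 4) + ((-1067250 + 648828) - 143844) = (4*683929 + 4) + (-418422 - 143844) = (2735716 + 4) - 562266 = 2735720 - 562266 = 2173454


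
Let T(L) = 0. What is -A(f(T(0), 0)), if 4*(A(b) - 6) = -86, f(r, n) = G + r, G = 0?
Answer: 31/2 ≈ 15.500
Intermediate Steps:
f(r, n) = r (f(r, n) = 0 + r = r)
A(b) = -31/2 (A(b) = 6 + (¼)*(-86) = 6 - 43/2 = -31/2)
-A(f(T(0), 0)) = -1*(-31/2) = 31/2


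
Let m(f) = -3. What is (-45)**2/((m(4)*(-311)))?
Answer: 675/311 ≈ 2.1704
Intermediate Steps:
(-45)**2/((m(4)*(-311))) = (-45)**2/((-3*(-311))) = 2025/933 = 2025*(1/933) = 675/311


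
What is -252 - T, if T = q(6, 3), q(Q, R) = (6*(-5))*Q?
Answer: -72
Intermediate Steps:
q(Q, R) = -30*Q
T = -180 (T = -30*6 = -180)
-252 - T = -252 - 1*(-180) = -252 + 180 = -72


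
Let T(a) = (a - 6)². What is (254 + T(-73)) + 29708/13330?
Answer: 43304029/6665 ≈ 6497.2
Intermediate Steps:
T(a) = (-6 + a)²
(254 + T(-73)) + 29708/13330 = (254 + (-6 - 73)²) + 29708/13330 = (254 + (-79)²) + 29708*(1/13330) = (254 + 6241) + 14854/6665 = 6495 + 14854/6665 = 43304029/6665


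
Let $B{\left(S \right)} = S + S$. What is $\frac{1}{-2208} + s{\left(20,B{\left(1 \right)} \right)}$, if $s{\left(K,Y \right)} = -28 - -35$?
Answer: $\frac{15455}{2208} \approx 6.9995$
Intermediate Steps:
$B{\left(S \right)} = 2 S$
$s{\left(K,Y \right)} = 7$ ($s{\left(K,Y \right)} = -28 + 35 = 7$)
$\frac{1}{-2208} + s{\left(20,B{\left(1 \right)} \right)} = \frac{1}{-2208} + 7 = - \frac{1}{2208} + 7 = \frac{15455}{2208}$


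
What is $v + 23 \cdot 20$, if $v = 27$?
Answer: $487$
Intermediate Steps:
$v + 23 \cdot 20 = 27 + 23 \cdot 20 = 27 + 460 = 487$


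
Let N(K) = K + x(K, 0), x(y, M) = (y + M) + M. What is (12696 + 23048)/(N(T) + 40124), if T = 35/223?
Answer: 3985456/4473861 ≈ 0.89083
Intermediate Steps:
T = 35/223 (T = 35*(1/223) = 35/223 ≈ 0.15695)
x(y, M) = y + 2*M (x(y, M) = (M + y) + M = y + 2*M)
N(K) = 2*K (N(K) = K + (K + 2*0) = K + (K + 0) = K + K = 2*K)
(12696 + 23048)/(N(T) + 40124) = (12696 + 23048)/(2*(35/223) + 40124) = 35744/(70/223 + 40124) = 35744/(8947722/223) = 35744*(223/8947722) = 3985456/4473861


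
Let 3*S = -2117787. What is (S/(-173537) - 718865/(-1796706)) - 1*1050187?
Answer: -46777375734397205/44542138446 ≈ -1.0502e+6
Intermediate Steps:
S = -705929 (S = (1/3)*(-2117787) = -705929)
(S/(-173537) - 718865/(-1796706)) - 1*1050187 = (-705929/(-173537) - 718865/(-1796706)) - 1*1050187 = (-705929*(-1/173537) - 718865*(-1/1796706)) - 1050187 = (100847/24791 + 718865/1796706) - 1050187 = 199013792197/44542138446 - 1050187 = -46777375734397205/44542138446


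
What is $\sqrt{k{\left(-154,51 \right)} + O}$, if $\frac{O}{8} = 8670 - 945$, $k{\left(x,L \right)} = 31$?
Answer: $11 \sqrt{511} \approx 248.66$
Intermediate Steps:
$O = 61800$ ($O = 8 \left(8670 - 945\right) = 8 \cdot 7725 = 61800$)
$\sqrt{k{\left(-154,51 \right)} + O} = \sqrt{31 + 61800} = \sqrt{61831} = 11 \sqrt{511}$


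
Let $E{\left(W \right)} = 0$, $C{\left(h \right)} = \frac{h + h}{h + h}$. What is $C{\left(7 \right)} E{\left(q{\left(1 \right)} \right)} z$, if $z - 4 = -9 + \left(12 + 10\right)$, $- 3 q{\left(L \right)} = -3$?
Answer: $0$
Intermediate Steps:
$C{\left(h \right)} = 1$ ($C{\left(h \right)} = \frac{2 h}{2 h} = 2 h \frac{1}{2 h} = 1$)
$q{\left(L \right)} = 1$ ($q{\left(L \right)} = \left(- \frac{1}{3}\right) \left(-3\right) = 1$)
$z = 17$ ($z = 4 + \left(-9 + \left(12 + 10\right)\right) = 4 + \left(-9 + 22\right) = 4 + 13 = 17$)
$C{\left(7 \right)} E{\left(q{\left(1 \right)} \right)} z = 1 \cdot 0 \cdot 17 = 0 \cdot 17 = 0$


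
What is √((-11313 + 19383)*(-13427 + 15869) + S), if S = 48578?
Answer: √19755518 ≈ 4444.7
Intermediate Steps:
√((-11313 + 19383)*(-13427 + 15869) + S) = √((-11313 + 19383)*(-13427 + 15869) + 48578) = √(8070*2442 + 48578) = √(19706940 + 48578) = √19755518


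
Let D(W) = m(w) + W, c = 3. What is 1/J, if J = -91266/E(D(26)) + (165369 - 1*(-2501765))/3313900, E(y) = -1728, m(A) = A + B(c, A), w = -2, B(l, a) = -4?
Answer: 238600800/12793966873 ≈ 0.018649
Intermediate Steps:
m(A) = -4 + A (m(A) = A - 4 = -4 + A)
D(W) = -6 + W (D(W) = (-4 - 2) + W = -6 + W)
J = 12793966873/238600800 (J = -91266/(-1728) + (165369 - 1*(-2501765))/3313900 = -91266*(-1/1728) + (165369 + 2501765)*(1/3313900) = 15211/288 + 2667134*(1/3313900) = 15211/288 + 1333567/1656950 = 12793966873/238600800 ≈ 53.621)
1/J = 1/(12793966873/238600800) = 238600800/12793966873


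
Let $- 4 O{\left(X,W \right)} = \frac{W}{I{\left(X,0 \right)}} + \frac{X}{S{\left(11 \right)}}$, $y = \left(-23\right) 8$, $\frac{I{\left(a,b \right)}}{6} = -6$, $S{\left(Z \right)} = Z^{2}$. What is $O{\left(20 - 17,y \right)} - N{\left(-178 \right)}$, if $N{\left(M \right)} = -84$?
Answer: $\frac{360311}{4356} \approx 82.716$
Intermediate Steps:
$I{\left(a,b \right)} = -36$ ($I{\left(a,b \right)} = 6 \left(-6\right) = -36$)
$y = -184$
$O{\left(X,W \right)} = - \frac{X}{484} + \frac{W}{144}$ ($O{\left(X,W \right)} = - \frac{\frac{W}{-36} + \frac{X}{11^{2}}}{4} = - \frac{W \left(- \frac{1}{36}\right) + \frac{X}{121}}{4} = - \frac{- \frac{W}{36} + X \frac{1}{121}}{4} = - \frac{- \frac{W}{36} + \frac{X}{121}}{4} = - \frac{X}{484} + \frac{W}{144}$)
$O{\left(20 - 17,y \right)} - N{\left(-178 \right)} = \left(- \frac{20 - 17}{484} + \frac{1}{144} \left(-184\right)\right) - -84 = \left(\left(- \frac{1}{484}\right) 3 - \frac{23}{18}\right) + 84 = \left(- \frac{3}{484} - \frac{23}{18}\right) + 84 = - \frac{5593}{4356} + 84 = \frac{360311}{4356}$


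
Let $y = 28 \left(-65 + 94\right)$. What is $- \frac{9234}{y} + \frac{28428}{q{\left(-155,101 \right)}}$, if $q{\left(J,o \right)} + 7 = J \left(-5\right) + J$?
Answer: $\frac{8711547}{248878} \approx 35.003$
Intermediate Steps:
$y = 812$ ($y = 28 \cdot 29 = 812$)
$q{\left(J,o \right)} = -7 - 4 J$ ($q{\left(J,o \right)} = -7 + \left(J \left(-5\right) + J\right) = -7 + \left(- 5 J + J\right) = -7 - 4 J$)
$- \frac{9234}{y} + \frac{28428}{q{\left(-155,101 \right)}} = - \frac{9234}{812} + \frac{28428}{-7 - -620} = \left(-9234\right) \frac{1}{812} + \frac{28428}{-7 + 620} = - \frac{4617}{406} + \frac{28428}{613} = \frac{8711547}{248878}$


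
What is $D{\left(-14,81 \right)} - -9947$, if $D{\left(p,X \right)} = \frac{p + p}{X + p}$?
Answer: $\frac{666421}{67} \approx 9946.6$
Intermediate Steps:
$D{\left(p,X \right)} = \frac{2 p}{X + p}$
$D{\left(-14,81 \right)} - -9947 = 2 \left(-14\right) \frac{1}{81 - 14} - -9947 = 2 \left(-14\right) \frac{1}{67} + 9947 = - \frac{28}{67} + 9947 = \frac{666421}{67}$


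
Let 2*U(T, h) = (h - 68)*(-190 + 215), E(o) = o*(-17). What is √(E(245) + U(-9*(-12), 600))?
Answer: √2485 ≈ 49.850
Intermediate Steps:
E(o) = -17*o
U(T, h) = -850 + 25*h/2 (U(T, h) = ((h - 68)*(-190 + 215))/2 = ((-68 + h)*25)/2 = (-1700 + 25*h)/2 = -850 + 25*h/2)
√(E(245) + U(-9*(-12), 600)) = √(-17*245 + (-850 + (25/2)*600)) = √(-4165 + (-850 + 7500)) = √(-4165 + 6650) = √2485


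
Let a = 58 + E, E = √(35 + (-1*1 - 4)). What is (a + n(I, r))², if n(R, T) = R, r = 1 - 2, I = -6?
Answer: (52 + √30)² ≈ 3303.6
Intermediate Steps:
E = √30 (E = √(35 + (-1 - 4)) = √(35 - 5) = √30 ≈ 5.4772)
a = 58 + √30 ≈ 63.477
r = -1
(a + n(I, r))² = ((58 + √30) - 6)² = (52 + √30)²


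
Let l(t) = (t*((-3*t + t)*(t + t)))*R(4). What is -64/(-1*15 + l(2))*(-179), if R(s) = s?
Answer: -11456/143 ≈ -80.112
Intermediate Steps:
l(t) = -16*t³ (l(t) = (t*((-3*t + t)*(t + t)))*4 = (t*((-2*t)*(2*t)))*4 = (t*(-4*t²))*4 = -4*t³*4 = -16*t³)
-64/(-1*15 + l(2))*(-179) = -64/(-1*15 - 16*2³)*(-179) = -64/(-15 - 16*8)*(-179) = -64/(-15 - 128)*(-179) = -64/(-143)*(-179) = -64*(-1/143)*(-179) = (64/143)*(-179) = -11456/143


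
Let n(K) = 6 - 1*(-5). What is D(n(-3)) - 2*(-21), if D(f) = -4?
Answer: 38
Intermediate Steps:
n(K) = 11 (n(K) = 6 + 5 = 11)
D(n(-3)) - 2*(-21) = -4 - 2*(-21) = -4 + 42 = 38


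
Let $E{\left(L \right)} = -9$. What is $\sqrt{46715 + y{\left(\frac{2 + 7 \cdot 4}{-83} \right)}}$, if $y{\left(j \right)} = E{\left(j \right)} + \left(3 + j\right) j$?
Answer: $\frac{2 \sqrt{80437766}}{83} \approx 216.11$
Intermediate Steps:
$y{\left(j \right)} = -9 + j \left(3 + j\right)$ ($y{\left(j \right)} = -9 + \left(3 + j\right) j = -9 + j \left(3 + j\right)$)
$\sqrt{46715 + y{\left(\frac{2 + 7 \cdot 4}{-83} \right)}} = \sqrt{46715 + \left(-9 + \left(\frac{2 + 7 \cdot 4}{-83}\right)^{2} + 3 \frac{2 + 7 \cdot 4}{-83}\right)} = \sqrt{46715 + \left(-9 + \left(\left(2 + 28\right) \left(- \frac{1}{83}\right)\right)^{2} + 3 \left(2 + 28\right) \left(- \frac{1}{83}\right)\right)} = \sqrt{46715 + \left(-9 + \left(30 \left(- \frac{1}{83}\right)\right)^{2} + 3 \cdot 30 \left(- \frac{1}{83}\right)\right)} = \sqrt{46715 + \left(-9 + \left(- \frac{30}{83}\right)^{2} + 3 \left(- \frac{30}{83}\right)\right)} = \sqrt{46715 - \frac{68571}{6889}} = \sqrt{\frac{321751064}{6889}} = \frac{2 \sqrt{80437766}}{83}$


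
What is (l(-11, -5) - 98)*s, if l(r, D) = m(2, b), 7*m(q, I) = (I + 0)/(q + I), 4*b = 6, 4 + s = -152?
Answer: 748644/49 ≈ 15278.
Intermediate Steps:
s = -156 (s = -4 - 152 = -156)
b = 3/2 (b = (¼)*6 = 3/2 ≈ 1.5000)
m(q, I) = I/(7*(I + q)) (m(q, I) = ((I + 0)/(q + I))/7 = (I/(I + q))/7 = I/(7*(I + q)))
l(r, D) = 3/49 (l(r, D) = (⅐)*(3/2)/(3/2 + 2) = (⅐)*(3/2)/(7/2) = (⅐)*(3/2)*(2/7) = 3/49)
(l(-11, -5) - 98)*s = (3/49 - 98)*(-156) = -4799/49*(-156) = 748644/49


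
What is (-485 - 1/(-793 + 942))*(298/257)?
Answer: -144532/257 ≈ -562.38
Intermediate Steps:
(-485 - 1/(-793 + 942))*(298/257) = (-485 - 1/149)*(298*(1/257)) = (-485 - 1*1/149)*(298/257) = (-485 - 1/149)*(298/257) = -72266/149*298/257 = -144532/257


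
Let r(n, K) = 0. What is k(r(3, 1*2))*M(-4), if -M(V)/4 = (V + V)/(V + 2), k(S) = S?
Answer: 0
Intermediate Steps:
M(V) = -8*V/(2 + V) (M(V) = -4*(V + V)/(V + 2) = -4*2*V/(2 + V) = -8*V/(2 + V))
k(r(3, 1*2))*M(-4) = 0*(-8*(-4)/(2 - 4)) = 0*(-8*(-4)/(-2)) = 0*(-8*(-4)*(-½)) = 0*(-16) = 0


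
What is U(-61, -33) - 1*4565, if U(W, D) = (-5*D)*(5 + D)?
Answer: -9185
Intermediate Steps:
U(W, D) = -5*D*(5 + D)
U(-61, -33) - 1*4565 = -5*(-33)*(5 - 33) - 1*4565 = -5*(-33)*(-28) - 4565 = -4620 - 4565 = -9185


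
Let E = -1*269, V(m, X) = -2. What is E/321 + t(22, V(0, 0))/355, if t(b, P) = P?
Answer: -96137/113955 ≈ -0.84364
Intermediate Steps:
E = -269
E/321 + t(22, V(0, 0))/355 = -269/321 - 2/355 = -96137/113955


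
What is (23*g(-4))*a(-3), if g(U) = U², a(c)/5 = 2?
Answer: 3680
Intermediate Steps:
a(c) = 10 (a(c) = 5*2 = 10)
(23*g(-4))*a(-3) = (23*(-4)²)*10 = (23*16)*10 = 368*10 = 3680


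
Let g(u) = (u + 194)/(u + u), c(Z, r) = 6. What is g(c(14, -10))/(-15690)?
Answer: -5/4707 ≈ -0.0010622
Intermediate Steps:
g(u) = (194 + u)/(2*u) (g(u) = (194 + u)/((2*u)) = (194 + u)*(1/(2*u)) = (194 + u)/(2*u))
g(c(14, -10))/(-15690) = ((½)*(194 + 6)/6)/(-15690) = ((½)*(⅙)*200)*(-1/15690) = (50/3)*(-1/15690) = -5/4707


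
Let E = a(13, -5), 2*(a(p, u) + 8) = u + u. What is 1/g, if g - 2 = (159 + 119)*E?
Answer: -1/3612 ≈ -0.00027685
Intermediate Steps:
a(p, u) = -8 + u (a(p, u) = -8 + (u + u)/2 = -8 + (2*u)/2 = -8 + u)
E = -13 (E = -8 - 5 = -13)
g = -3612 (g = 2 + (159 + 119)*(-13) = 2 + 278*(-13) = 2 - 3614 = -3612)
1/g = 1/(-3612) = -1/3612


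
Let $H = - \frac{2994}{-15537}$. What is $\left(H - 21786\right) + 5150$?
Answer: $- \frac{86156846}{5179} \approx -16636.0$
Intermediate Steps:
$H = \frac{998}{5179}$ ($H = \left(-2994\right) \left(- \frac{1}{15537}\right) = \frac{998}{5179} \approx 0.1927$)
$\left(H - 21786\right) + 5150 = \left(\frac{998}{5179} - 21786\right) + 5150 = - \frac{112828696}{5179} + 5150 = - \frac{86156846}{5179}$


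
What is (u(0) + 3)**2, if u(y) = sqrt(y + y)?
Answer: 9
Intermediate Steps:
u(y) = sqrt(2)*sqrt(y) (u(y) = sqrt(2*y) = sqrt(2)*sqrt(y))
(u(0) + 3)**2 = (sqrt(2)*sqrt(0) + 3)**2 = (sqrt(2)*0 + 3)**2 = (0 + 3)**2 = 3**2 = 9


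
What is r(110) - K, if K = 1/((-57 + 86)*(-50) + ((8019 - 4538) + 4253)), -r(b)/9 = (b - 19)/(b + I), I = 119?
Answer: -5146825/1439036 ≈ -3.5766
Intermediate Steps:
r(b) = -9*(-19 + b)/(119 + b) (r(b) = -9*(b - 19)/(b + 119) = -9*(-19 + b)/(119 + b))
K = 1/6284 (K = 1/(29*(-50) + (3481 + 4253)) = 1/(-1450 + 7734) = 1/6284 ≈ 0.00015913)
r(110) - K = 9*(19 - 1*110)/(119 + 110) - 1*1/6284 = 9*(19 - 110)/229 - 1/6284 = 9*(1/229)*(-91) - 1/6284 = -819/229 - 1/6284 = -5146825/1439036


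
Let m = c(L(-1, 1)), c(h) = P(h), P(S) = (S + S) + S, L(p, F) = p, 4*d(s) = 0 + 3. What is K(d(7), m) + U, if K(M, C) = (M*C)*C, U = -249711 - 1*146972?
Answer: -1586705/4 ≈ -3.9668e+5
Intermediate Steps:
d(s) = ¾ (d(s) = (0 + 3)/4 = (¼)*3 = ¾)
U = -396683 (U = -249711 - 146972 = -396683)
P(S) = 3*S (P(S) = 2*S + S = 3*S)
c(h) = 3*h
m = -3 (m = 3*(-1) = -3)
K(M, C) = M*C² (K(M, C) = (C*M)*C = M*C²)
K(d(7), m) + U = (¾)*(-3)² - 396683 = (¾)*9 - 396683 = 27/4 - 396683 = -1586705/4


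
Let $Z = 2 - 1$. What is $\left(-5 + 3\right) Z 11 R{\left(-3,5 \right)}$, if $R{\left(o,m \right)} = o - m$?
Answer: $176$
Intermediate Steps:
$Z = 1$
$\left(-5 + 3\right) Z 11 R{\left(-3,5 \right)} = \left(-5 + 3\right) 1 \cdot 11 \left(-3 - 5\right) = \left(-2\right) 1 \cdot 11 \left(-3 - 5\right) = \left(-2\right) 11 \left(-8\right) = \left(-22\right) \left(-8\right) = 176$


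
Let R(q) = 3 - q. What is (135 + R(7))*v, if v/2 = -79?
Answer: -20698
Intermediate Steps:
v = -158 (v = 2*(-79) = -158)
(135 + R(7))*v = (135 + (3 - 1*7))*(-158) = (135 + (3 - 7))*(-158) = (135 - 4)*(-158) = 131*(-158) = -20698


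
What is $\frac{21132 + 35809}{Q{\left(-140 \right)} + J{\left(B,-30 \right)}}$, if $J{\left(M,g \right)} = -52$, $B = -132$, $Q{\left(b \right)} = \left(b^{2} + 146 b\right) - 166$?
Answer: $- \frac{56941}{1058} \approx -53.819$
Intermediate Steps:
$Q{\left(b \right)} = -166 + b^{2} + 146 b$
$\frac{21132 + 35809}{Q{\left(-140 \right)} + J{\left(B,-30 \right)}} = \frac{21132 + 35809}{\left(-166 + \left(-140\right)^{2} + 146 \left(-140\right)\right) - 52} = \frac{56941}{\left(-166 + 19600 - 20440\right) - 52} = \frac{56941}{-1006 - 52} = \frac{56941}{-1058} = 56941 \left(- \frac{1}{1058}\right) = - \frac{56941}{1058}$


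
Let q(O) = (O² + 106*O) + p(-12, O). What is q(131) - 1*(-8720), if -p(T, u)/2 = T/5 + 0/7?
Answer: 198859/5 ≈ 39772.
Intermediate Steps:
p(T, u) = -2*T/5 (p(T, u) = -2*(T/5 + 0/7) = -2*(T*(⅕) + 0*(⅐)) = -2*(T/5 + 0) = -2*T/5)
q(O) = 24/5 + O² + 106*O (q(O) = (O² + 106*O) - ⅖*(-12) = (O² + 106*O) + 24/5 = 24/5 + O² + 106*O)
q(131) - 1*(-8720) = (24/5 + 131² + 106*131) - 1*(-8720) = (24/5 + 17161 + 13886) + 8720 = 155259/5 + 8720 = 198859/5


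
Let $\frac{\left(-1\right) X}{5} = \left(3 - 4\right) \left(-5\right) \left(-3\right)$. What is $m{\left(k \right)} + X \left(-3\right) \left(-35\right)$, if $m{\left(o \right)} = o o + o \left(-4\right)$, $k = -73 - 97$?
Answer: $37455$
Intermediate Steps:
$k = -170$
$X = 75$ ($X = - 5 \left(3 - 4\right) \left(-5\right) \left(-3\right) = - 5 \left(-1\right) \left(-5\right) \left(-3\right) = - 5 \cdot 5 \left(-3\right) = \left(-5\right) \left(-15\right) = 75$)
$m{\left(o \right)} = o^{2} - 4 o$
$m{\left(k \right)} + X \left(-3\right) \left(-35\right) = - 170 \left(-4 - 170\right) + 75 \left(-3\right) \left(-35\right) = \left(-170\right) \left(-174\right) - -7875 = 29580 + 7875 = 37455$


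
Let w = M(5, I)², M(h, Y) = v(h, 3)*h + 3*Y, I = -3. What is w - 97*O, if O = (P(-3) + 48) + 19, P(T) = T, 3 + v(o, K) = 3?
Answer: -6127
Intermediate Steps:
v(o, K) = 0 (v(o, K) = -3 + 3 = 0)
M(h, Y) = 3*Y (M(h, Y) = 0*h + 3*Y = 0 + 3*Y = 3*Y)
O = 64 (O = (-3 + 48) + 19 = 45 + 19 = 64)
w = 81 (w = (3*(-3))² = (-9)² = 81)
w - 97*O = 81 - 97*64 = 81 - 6208 = -6127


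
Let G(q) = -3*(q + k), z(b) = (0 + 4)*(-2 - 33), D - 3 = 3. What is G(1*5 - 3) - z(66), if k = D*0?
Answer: 134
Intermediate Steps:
D = 6 (D = 3 + 3 = 6)
k = 0 (k = 6*0 = 0)
z(b) = -140 (z(b) = 4*(-35) = -140)
G(q) = -3*q (G(q) = -3*(q + 0) = -3*q)
G(1*5 - 3) - z(66) = -3*(1*5 - 3) - 1*(-140) = -3*(5 - 3) + 140 = -3*2 + 140 = -6 + 140 = 134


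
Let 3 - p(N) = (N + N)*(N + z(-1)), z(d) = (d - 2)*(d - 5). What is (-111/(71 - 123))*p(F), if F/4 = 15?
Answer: -1038627/52 ≈ -19974.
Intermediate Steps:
F = 60 (F = 4*15 = 60)
z(d) = (-5 + d)*(-2 + d) (z(d) = (-2 + d)*(-5 + d) = (-5 + d)*(-2 + d))
p(N) = 3 - 2*N*(18 + N) (p(N) = 3 - (N + N)*(N + (10 + (-1)² - 7*(-1))) = 3 - 2*N*(N + (10 + 1 + 7)) = 3 - 2*N*(N + 18) = 3 - 2*N*(18 + N))
(-111/(71 - 123))*p(F) = (-111/(71 - 123))*(3 - 36*60 - 2*60²) = (-111/(-52))*(3 - 2160 - 2*3600) = (-1/52*(-111))*(3 - 2160 - 7200) = (111/52)*(-9357) = -1038627/52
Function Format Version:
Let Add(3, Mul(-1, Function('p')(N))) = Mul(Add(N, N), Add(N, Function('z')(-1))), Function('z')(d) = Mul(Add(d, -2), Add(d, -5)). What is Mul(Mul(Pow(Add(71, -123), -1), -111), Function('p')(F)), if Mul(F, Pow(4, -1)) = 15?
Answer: Rational(-1038627, 52) ≈ -19974.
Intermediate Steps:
F = 60 (F = Mul(4, 15) = 60)
Function('z')(d) = Mul(Add(-5, d), Add(-2, d)) (Function('z')(d) = Mul(Add(-2, d), Add(-5, d)) = Mul(Add(-5, d), Add(-2, d)))
Function('p')(N) = Add(3, Mul(-2, N, Add(18, N))) (Function('p')(N) = Add(3, Mul(-1, Mul(Add(N, N), Add(N, Add(10, Pow(-1, 2), Mul(-7, -1)))))) = Add(3, Mul(-1, Mul(Mul(2, N), Add(N, Add(10, 1, 7))))) = Add(3, Mul(-1, Mul(Mul(2, N), Add(N, 18)))) = Add(3, Mul(-1, Mul(Mul(2, N), Add(18, N)))) = Add(3, Mul(-1, Mul(2, N, Add(18, N)))) = Add(3, Mul(-2, N, Add(18, N))))
Mul(Mul(Pow(Add(71, -123), -1), -111), Function('p')(F)) = Mul(Mul(Pow(Add(71, -123), -1), -111), Add(3, Mul(-36, 60), Mul(-2, Pow(60, 2)))) = Mul(Mul(Pow(-52, -1), -111), Add(3, -2160, Mul(-2, 3600))) = Mul(Mul(Rational(-1, 52), -111), Add(3, -2160, -7200)) = Mul(Rational(111, 52), -9357) = Rational(-1038627, 52)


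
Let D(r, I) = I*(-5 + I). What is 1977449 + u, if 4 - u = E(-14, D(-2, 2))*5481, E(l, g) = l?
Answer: 2054187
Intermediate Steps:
u = 76738 (u = 4 - (-14)*5481 = 4 - 1*(-76734) = 4 + 76734 = 76738)
1977449 + u = 1977449 + 76738 = 2054187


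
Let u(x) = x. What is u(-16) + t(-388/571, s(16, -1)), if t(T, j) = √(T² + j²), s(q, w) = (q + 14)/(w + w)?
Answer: -16 + √73509769/571 ≈ -0.98462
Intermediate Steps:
s(q, w) = (14 + q)/(2*w) (s(q, w) = (14 + q)/((2*w)) = (14 + q)*(1/(2*w)) = (14 + q)/(2*w))
u(-16) + t(-388/571, s(16, -1)) = -16 + √((-388/571)² + ((½)*(14 + 16)/(-1))²) = -16 + √((-388*1/571)² + ((½)*(-1)*30)²) = -16 + √((-388/571)² + (-15)²) = -16 + √(150544/326041 + 225) = -16 + √(73509769/326041) = -16 + √73509769/571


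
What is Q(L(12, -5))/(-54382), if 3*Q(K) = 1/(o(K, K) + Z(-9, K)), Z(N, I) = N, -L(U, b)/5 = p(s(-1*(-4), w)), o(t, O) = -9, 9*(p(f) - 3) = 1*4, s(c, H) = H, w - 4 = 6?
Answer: 1/2936628 ≈ 3.4053e-7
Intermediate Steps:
w = 10 (w = 4 + 6 = 10)
p(f) = 31/9 (p(f) = 3 + (1*4)/9 = 3 + (⅑)*4 = 3 + 4/9 = 31/9)
L(U, b) = -155/9 (L(U, b) = -5*31/9 = -155/9)
Q(K) = -1/54 (Q(K) = 1/(3*(-9 - 9)) = (⅓)/(-18) = (⅓)*(-1/18) = -1/54)
Q(L(12, -5))/(-54382) = -1/54/(-54382) = -1/54*(-1/54382) = 1/2936628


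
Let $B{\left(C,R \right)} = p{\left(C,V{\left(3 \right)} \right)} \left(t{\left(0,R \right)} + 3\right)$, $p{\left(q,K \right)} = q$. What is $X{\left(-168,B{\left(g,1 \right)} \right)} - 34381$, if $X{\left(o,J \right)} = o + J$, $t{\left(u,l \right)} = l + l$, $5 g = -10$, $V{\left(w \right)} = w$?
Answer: $-34559$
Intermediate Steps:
$g = -2$ ($g = \frac{1}{5} \left(-10\right) = -2$)
$t{\left(u,l \right)} = 2 l$
$B{\left(C,R \right)} = C \left(3 + 2 R\right)$ ($B{\left(C,R \right)} = C \left(2 R + 3\right) = C \left(3 + 2 R\right)$)
$X{\left(o,J \right)} = J + o$
$X{\left(-168,B{\left(g,1 \right)} \right)} - 34381 = \left(- 2 \left(3 + 2 \cdot 1\right) - 168\right) - 34381 = \left(- 2 \left(3 + 2\right) - 168\right) - 34381 = \left(\left(-2\right) 5 - 168\right) - 34381 = \left(-10 - 168\right) - 34381 = -178 - 34381 = -34559$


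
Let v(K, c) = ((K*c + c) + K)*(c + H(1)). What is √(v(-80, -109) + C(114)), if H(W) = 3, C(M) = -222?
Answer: 2*I*√226127 ≈ 951.06*I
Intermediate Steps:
v(K, c) = (3 + c)*(K + c + K*c) (v(K, c) = ((K*c + c) + K)*(c + 3) = ((c + K*c) + K)*(3 + c) = (K + c + K*c)*(3 + c) = (3 + c)*(K + c + K*c))
√(v(-80, -109) + C(114)) = √(((-109)² + 3*(-80) + 3*(-109) - 80*(-109)² + 4*(-80)*(-109)) - 222) = √((11881 - 240 - 327 - 80*11881 + 34880) - 222) = √((11881 - 240 - 327 - 950480 + 34880) - 222) = √(-904286 - 222) = √(-904508) = 2*I*√226127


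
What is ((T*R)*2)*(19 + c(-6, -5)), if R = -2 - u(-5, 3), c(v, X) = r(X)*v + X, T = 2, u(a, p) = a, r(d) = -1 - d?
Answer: -120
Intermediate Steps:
c(v, X) = X + v*(-1 - X) (c(v, X) = (-1 - X)*v + X = v*(-1 - X) + X = X + v*(-1 - X))
R = 3 (R = -2 - 1*(-5) = -2 + 5 = 3)
((T*R)*2)*(19 + c(-6, -5)) = ((2*3)*2)*(19 + (-5 - 1*(-6)*(1 - 5))) = (6*2)*(19 + (-5 - 1*(-6)*(-4))) = 12*(19 + (-5 - 24)) = 12*(19 - 29) = 12*(-10) = -120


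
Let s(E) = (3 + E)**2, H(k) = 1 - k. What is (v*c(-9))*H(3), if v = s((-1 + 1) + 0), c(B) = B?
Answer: 162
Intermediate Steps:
v = 9 (v = (3 + ((-1 + 1) + 0))**2 = (3 + (0 + 0))**2 = (3 + 0)**2 = 3**2 = 9)
(v*c(-9))*H(3) = (9*(-9))*(1 - 1*3) = -81*(1 - 3) = -81*(-2) = 162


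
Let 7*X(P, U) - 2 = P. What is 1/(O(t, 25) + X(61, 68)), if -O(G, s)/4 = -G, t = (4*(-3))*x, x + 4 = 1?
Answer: 1/153 ≈ 0.0065359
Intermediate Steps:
x = -3 (x = -4 + 1 = -3)
t = 36 (t = (4*(-3))*(-3) = -12*(-3) = 36)
O(G, s) = 4*G (O(G, s) = -(-4)*G = 4*G)
X(P, U) = 2/7 + P/7
1/(O(t, 25) + X(61, 68)) = 1/(4*36 + (2/7 + (⅐)*61)) = 1/(144 + (2/7 + 61/7)) = 1/(144 + 9) = 1/153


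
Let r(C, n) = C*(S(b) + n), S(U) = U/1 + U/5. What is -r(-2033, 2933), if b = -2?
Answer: 29789549/5 ≈ 5.9579e+6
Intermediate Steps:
S(U) = 6*U/5 (S(U) = U*1 + U*(⅕) = U + U/5 = 6*U/5)
r(C, n) = C*(-12/5 + n) (r(C, n) = C*((6/5)*(-2) + n) = C*(-12/5 + n))
-r(-2033, 2933) = -(-2033)*(-12 + 5*2933)/5 = -(-2033)*(-12 + 14665)/5 = -(-2033)*14653/5 = -1*(-29789549/5) = 29789549/5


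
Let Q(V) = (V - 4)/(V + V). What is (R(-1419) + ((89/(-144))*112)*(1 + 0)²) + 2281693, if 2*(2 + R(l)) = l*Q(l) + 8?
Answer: 82125721/36 ≈ 2.2813e+6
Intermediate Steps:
Q(V) = (-4 + V)/(2*V) (Q(V) = (-4 + V)/((2*V)) = (-4 + V)*(1/(2*V)) = (-4 + V)/(2*V))
R(l) = 1 + l/4 (R(l) = -2 + (l*((-4 + l)/(2*l)) + 8)/2 = -2 + ((-2 + l/2) + 8)/2 = -2 + (6 + l/2)/2 = -2 + (3 + l/4) = 1 + l/4)
(R(-1419) + ((89/(-144))*112)*(1 + 0)²) + 2281693 = ((1 + (¼)*(-1419)) + ((89/(-144))*112)*(1 + 0)²) + 2281693 = ((1 - 1419/4) + ((89*(-1/144))*112)*1²) + 2281693 = (-1415/4 - 89/144*112*1) + 2281693 = (-1415/4 - 623/9*1) + 2281693 = (-1415/4 - 623/9) + 2281693 = -15227/36 + 2281693 = 82125721/36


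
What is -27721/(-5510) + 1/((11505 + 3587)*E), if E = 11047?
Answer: 121623206003/24174591980 ≈ 5.0310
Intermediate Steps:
-27721/(-5510) + 1/((11505 + 3587)*E) = -27721/(-5510) + 1/((11505 + 3587)*11047) = -27721*(-1/5510) + (1/11047)/15092 = 1459/290 + (1/15092)*(1/11047) = 1459/290 + 1/166721324 = 121623206003/24174591980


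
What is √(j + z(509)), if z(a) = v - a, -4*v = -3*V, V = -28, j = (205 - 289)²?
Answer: √6526 ≈ 80.784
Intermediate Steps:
j = 7056 (j = (-84)² = 7056)
v = -21 (v = -(-3)*(-28)/4 = -¼*84 = -21)
z(a) = -21 - a
√(j + z(509)) = √(7056 + (-21 - 1*509)) = √(7056 + (-21 - 509)) = √(7056 - 530) = √6526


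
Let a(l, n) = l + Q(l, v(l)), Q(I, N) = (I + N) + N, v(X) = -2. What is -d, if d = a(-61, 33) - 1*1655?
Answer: 1781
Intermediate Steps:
Q(I, N) = I + 2*N
a(l, n) = -4 + 2*l (a(l, n) = l + (l + 2*(-2)) = l + (l - 4) = l + (-4 + l) = -4 + 2*l)
d = -1781 (d = (-4 + 2*(-61)) - 1*1655 = (-4 - 122) - 1655 = -126 - 1655 = -1781)
-d = -1*(-1781) = 1781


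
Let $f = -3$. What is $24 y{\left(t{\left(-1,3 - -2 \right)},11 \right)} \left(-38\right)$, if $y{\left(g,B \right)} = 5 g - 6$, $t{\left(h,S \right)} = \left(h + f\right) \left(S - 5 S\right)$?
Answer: $-359328$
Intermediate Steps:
$t{\left(h,S \right)} = - 4 S \left(-3 + h\right)$ ($t{\left(h,S \right)} = \left(h - 3\right) \left(S - 5 S\right) = \left(-3 + h\right) \left(- 4 S\right) = - 4 S \left(-3 + h\right)$)
$y{\left(g,B \right)} = -6 + 5 g$
$24 y{\left(t{\left(-1,3 - -2 \right)},11 \right)} \left(-38\right) = 24 \left(-6 + 5 \cdot 4 \left(3 - -2\right) \left(3 - -1\right)\right) \left(-38\right) = 24 \left(-6 + 5 \cdot 4 \left(3 + 2\right) \left(3 + 1\right)\right) \left(-38\right) = 24 \left(-6 + 5 \cdot 4 \cdot 5 \cdot 4\right) \left(-38\right) = 24 \left(-6 + 5 \cdot 80\right) \left(-38\right) = 24 \left(-6 + 400\right) \left(-38\right) = 24 \cdot 394 \left(-38\right) = 9456 \left(-38\right) = -359328$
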